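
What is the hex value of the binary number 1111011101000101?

Group into 4-bit nibbles from right:
  1111 = F
  0111 = 7
  0100 = 4
  0101 = 5
Result: F745



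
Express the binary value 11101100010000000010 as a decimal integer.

Sum of powers of 2 for each 1-bit:
2^1 + 2^10 + 2^14 + 2^15 + 2^17 + 2^18 + 2^19
= 2 + 1024 + 16384 + 32768 + 131072 + 262144 + 524288
= 967682



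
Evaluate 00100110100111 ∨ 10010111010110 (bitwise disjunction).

OR: 1 when either bit is 1
  00100110100111
| 10010111010110
----------------
  10110111110111
Decimal: 2471 | 9686 = 11767



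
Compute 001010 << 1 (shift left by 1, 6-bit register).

Original: 001010 (decimal 10)
Shift left by 1 position
Append 1 zero on the right
Result: 010100 (decimal 20)
Equivalent: 10 << 1 = 10 × 2^1 = 20



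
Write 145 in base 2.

Using repeated division by 2:
145 ÷ 2 = 72 remainder 1
72 ÷ 2 = 36 remainder 0
36 ÷ 2 = 18 remainder 0
18 ÷ 2 = 9 remainder 0
9 ÷ 2 = 4 remainder 1
4 ÷ 2 = 2 remainder 0
2 ÷ 2 = 1 remainder 0
1 ÷ 2 = 0 remainder 1
Reading remainders bottom to top: 10010001



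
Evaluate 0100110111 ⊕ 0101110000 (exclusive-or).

XOR: 1 when bits differ
  0100110111
^ 0101110000
------------
  0001000111
Decimal: 311 ^ 368 = 71



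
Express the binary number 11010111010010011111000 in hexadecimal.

Group into 4-bit nibbles from right:
  0110 = 6
  1011 = B
  1010 = A
  0100 = 4
  1111 = F
  1000 = 8
Result: 6BA4F8



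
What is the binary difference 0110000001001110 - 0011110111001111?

Method 1 - Direct subtraction (column by column from the right: bit − bit − borrow-in; if negative, add 2 and borrow 1 from the next column):
borrow: 0111111111111110
        0110000001001110
-       0011110111001111
------------------------
        0010001001111111

Method 2 - Add two's complement:
Two's complement of 0011110111001111: invert → 1100001000110000, add 1 → 1100001000110001
  0110000001001110
+ 1100001000110001
------------------
 10010001001111111  (end carry out of the top bit = 1)
Discarding the end carry: 0010001001111111
Decimal check:
  0110000001001110 = 16384 + 8192 + 64 + 8 + 4 + 2 = 24654
  0011110111001111 = 8192 + 4096 + 2048 + 1024 + 256 + 128 + 64 + 8 + 4 + 2 + 1 = 15823
  24654 - 15823 = 8831, and 0010001001111111 = 8192 + 512 + 64 + 32 + 16 + 8 + 4 + 2 + 1 = 8831 ✓



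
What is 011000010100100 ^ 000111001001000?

XOR: 1 when bits differ
  011000010100100
^ 000111001001000
-----------------
  011111011101100
Decimal: 12452 ^ 3656 = 16108



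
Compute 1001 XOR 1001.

XOR: 1 when bits differ
  1001
^ 1001
------
  0000
Decimal: 9 ^ 9 = 0



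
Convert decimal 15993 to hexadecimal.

Using repeated division by 16 (digits 10–15 are A–F):
15993 ÷ 16 = 999 remainder 9
999 ÷ 16 = 62 remainder 7
62 ÷ 16 = 3 remainder 14 (E)
3 ÷ 16 = 0 remainder 3
Reading remainders bottom to top: 3E79



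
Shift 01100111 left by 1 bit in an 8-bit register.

Original: 01100111 (decimal 103)
Shift left by 1 position
Append 1 zero on the right
Result: 11001110 (decimal 206)
Equivalent: 103 << 1 = 103 × 2^1 = 206



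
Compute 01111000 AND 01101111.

AND: 1 only when both bits are 1
  01111000
& 01101111
----------
  01101000
Decimal: 120 & 111 = 104



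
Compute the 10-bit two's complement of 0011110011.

Original: 0011110011
Step 1 - Invert all bits: 1100001100
Step 2 - Add 1: 1100001101
Verification: 0011110011 + 1100001101 = 10000000000; discarding the end carry (carry out of the top bit) leaves the 10-bit value 0000000000, as required for x + (-x)



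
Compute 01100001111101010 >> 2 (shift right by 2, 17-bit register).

Original: 01100001111101010 (decimal 50154)
Shift right by 2 positions
Drop the 2 low bits; fill with zeros on the left
Result: 00011000011111010 (decimal 12538)
Equivalent: 50154 >> 2 = 50154 ÷ 2^2 = 12538



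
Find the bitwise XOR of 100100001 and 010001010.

XOR: 1 when bits differ
  100100001
^ 010001010
-----------
  110101011
Decimal: 289 ^ 138 = 427



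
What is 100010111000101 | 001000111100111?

OR: 1 when either bit is 1
  100010111000101
| 001000111100111
-----------------
  101010111100111
Decimal: 17861 | 4583 = 21991



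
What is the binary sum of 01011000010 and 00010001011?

Add column by column from the right: bit + bit + carry-in; write the sum mod 2, carry 1 when the sum is 2 or 3.
carry:  00100000100
        01011000010
+       00010001011
-------------------
       001101001101
(the carry out of the leftmost column, 0, becomes the leading bit)
Decimal check:
  01011000010 = 512 + 128 + 64 + 2 = 706
  00010001011 = 128 + 8 + 2 + 1 = 139
  706 + 139 = 845, and 001101001101 = 512 + 256 + 64 + 8 + 4 + 1 = 845 ✓



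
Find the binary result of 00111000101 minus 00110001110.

Method 1 - Direct subtraction (column by column from the right: bit − bit − borrow-in; if negative, add 2 and borrow 1 from the next column):
borrow: 00001111100
        00111000101
-       00110001110
-------------------
        00000110111

Method 2 - Add two's complement:
Two's complement of 00110001110: invert → 11001110001, add 1 → 11001110010
  00111000101
+ 11001110010
-------------
 100000110111  (end carry out of the top bit = 1)
Discarding the end carry: 00000110111
Decimal check:
  00111000101 = 256 + 128 + 64 + 4 + 1 = 453
  00110001110 = 256 + 128 + 8 + 4 + 2 = 398
  453 - 398 = 55, and 00000110111 = 32 + 16 + 4 + 2 + 1 = 55 ✓



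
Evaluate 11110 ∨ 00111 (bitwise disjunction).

OR: 1 when either bit is 1
  11110
| 00111
-------
  11111
Decimal: 30 | 7 = 31



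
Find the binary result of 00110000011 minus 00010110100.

Method 1 - Direct subtraction (column by column from the right: bit − bit − borrow-in; if negative, add 2 and borrow 1 from the next column):
borrow: 00111111000
        00110000011
-       00010110100
-------------------
        00011001111

Method 2 - Add two's complement:
Two's complement of 00010110100: invert → 11101001011, add 1 → 11101001100
  00110000011
+ 11101001100
-------------
 100011001111  (end carry out of the top bit = 1)
Discarding the end carry: 00011001111
Decimal check:
  00110000011 = 256 + 128 + 2 + 1 = 387
  00010110100 = 128 + 32 + 16 + 4 = 180
  387 - 180 = 207, and 00011001111 = 128 + 64 + 8 + 4 + 2 + 1 = 207 ✓



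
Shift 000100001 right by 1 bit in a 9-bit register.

Original: 000100001 (decimal 33)
Shift right by 1 position
Drop the 1 low bit; fill with zero on the left
Result: 000010000 (decimal 16)
Equivalent: 33 >> 1 = 33 ÷ 2^1 = 16



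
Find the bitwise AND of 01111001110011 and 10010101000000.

AND: 1 only when both bits are 1
  01111001110011
& 10010101000000
----------------
  00010001000000
Decimal: 7795 & 9536 = 1088



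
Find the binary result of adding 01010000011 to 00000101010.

Add column by column from the right: bit + bit + carry-in; write the sum mod 2, carry 1 when the sum is 2 or 3.
carry:  00000000100
        01010000011
+       00000101010
-------------------
       001010101101
(the carry out of the leftmost column, 0, becomes the leading bit)
Decimal check:
  01010000011 = 512 + 128 + 2 + 1 = 643
  00000101010 = 32 + 8 + 2 = 42
  643 + 42 = 685, and 001010101101 = 512 + 128 + 32 + 8 + 4 + 1 = 685 ✓



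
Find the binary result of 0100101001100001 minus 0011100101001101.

Method 1 - Direct subtraction (column by column from the right: bit − bit − borrow-in; if negative, add 2 and borrow 1 from the next column):
borrow: 0110001000111000
        0100101001100001
-       0011100101001101
------------------------
        0001000100010100

Method 2 - Add two's complement:
Two's complement of 0011100101001101: invert → 1100011010110010, add 1 → 1100011010110011
  0100101001100001
+ 1100011010110011
------------------
 10001000100010100  (end carry out of the top bit = 1)
Discarding the end carry: 0001000100010100
Decimal check:
  0100101001100001 = 16384 + 2048 + 512 + 64 + 32 + 1 = 19041
  0011100101001101 = 8192 + 4096 + 2048 + 256 + 64 + 8 + 4 + 1 = 14669
  19041 - 14669 = 4372, and 0001000100010100 = 4096 + 256 + 16 + 4 = 4372 ✓



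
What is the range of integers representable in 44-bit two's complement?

For 44-bit two's complement:
Minimum: -2^43 = -8796093022208
Maximum: 2^43 - 1 = 8796093022207



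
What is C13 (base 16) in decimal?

Expand by place value (powers of 16):
Digit values: C = 12
C13 = 12 × 16^2 + 1 × 16^1 + 3 × 16^0
= 12 × 256 + 1 × 16 + 3 × 1
= 3072 + 16 + 3
= 3091



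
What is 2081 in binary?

Using repeated division by 2:
2081 ÷ 2 = 1040 remainder 1
1040 ÷ 2 = 520 remainder 0
520 ÷ 2 = 260 remainder 0
260 ÷ 2 = 130 remainder 0
130 ÷ 2 = 65 remainder 0
65 ÷ 2 = 32 remainder 1
32 ÷ 2 = 16 remainder 0
16 ÷ 2 = 8 remainder 0
8 ÷ 2 = 4 remainder 0
4 ÷ 2 = 2 remainder 0
2 ÷ 2 = 1 remainder 0
1 ÷ 2 = 0 remainder 1
Reading remainders bottom to top: 100000100001



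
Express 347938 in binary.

Using repeated division by 2:
347938 ÷ 2 = 173969 remainder 0
173969 ÷ 2 = 86984 remainder 1
86984 ÷ 2 = 43492 remainder 0
43492 ÷ 2 = 21746 remainder 0
21746 ÷ 2 = 10873 remainder 0
10873 ÷ 2 = 5436 remainder 1
5436 ÷ 2 = 2718 remainder 0
2718 ÷ 2 = 1359 remainder 0
1359 ÷ 2 = 679 remainder 1
679 ÷ 2 = 339 remainder 1
339 ÷ 2 = 169 remainder 1
169 ÷ 2 = 84 remainder 1
84 ÷ 2 = 42 remainder 0
42 ÷ 2 = 21 remainder 0
21 ÷ 2 = 10 remainder 1
10 ÷ 2 = 5 remainder 0
5 ÷ 2 = 2 remainder 1
2 ÷ 2 = 1 remainder 0
1 ÷ 2 = 0 remainder 1
Reading remainders bottom to top: 1010100111100100010



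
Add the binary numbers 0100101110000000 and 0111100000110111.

Add column by column from the right: bit + bit + carry-in; write the sum mod 2, carry 1 when the sum is 2 or 3.
carry:  1111000000000000
        0100101110000000
+       0111100000110111
------------------------
       01100001110110111
(the carry out of the leftmost column, 0, becomes the leading bit)
Decimal check:
  0100101110000000 = 16384 + 2048 + 512 + 256 + 128 = 19328
  0111100000110111 = 16384 + 8192 + 4096 + 2048 + 32 + 16 + 4 + 2 + 1 = 30775
  19328 + 30775 = 50103, and 01100001110110111 = 32768 + 16384 + 512 + 256 + 128 + 32 + 16 + 4 + 2 + 1 = 50103 ✓



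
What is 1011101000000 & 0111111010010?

AND: 1 only when both bits are 1
  1011101000000
& 0111111010010
---------------
  0011101000000
Decimal: 5952 & 4050 = 1856



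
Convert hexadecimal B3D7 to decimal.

Expand by place value (powers of 16):
Digit values: B = 11, D = 13
B3D7 = 11 × 16^3 + 3 × 16^2 + 13 × 16^1 + 7 × 16^0
= 11 × 4096 + 3 × 256 + 13 × 16 + 7 × 1
= 45056 + 768 + 208 + 7
= 46039



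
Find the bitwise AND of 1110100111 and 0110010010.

AND: 1 only when both bits are 1
  1110100111
& 0110010010
------------
  0110000010
Decimal: 935 & 402 = 386



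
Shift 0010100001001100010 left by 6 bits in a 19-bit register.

Original: 0010100001001100010 (decimal 82530)
Shift left by 6 positions
Append 6 zeros on the right and drop the 6 high bits that overflow the 19-bit width
Result: 0001001100010000000 (decimal 39040)
Equivalent: 82530 << 6 = 82530 × 2^6 = 5281920, truncated to 19 bits = 39040



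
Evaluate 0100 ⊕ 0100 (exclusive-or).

XOR: 1 when bits differ
  0100
^ 0100
------
  0000
Decimal: 4 ^ 4 = 0



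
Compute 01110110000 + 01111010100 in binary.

Add column by column from the right: bit + bit + carry-in; write the sum mod 2, carry 1 when the sum is 2 or 3.
carry:  11111100000
        01110110000
+       01111010100
-------------------
       011110000100
(the carry out of the leftmost column, 0, becomes the leading bit)
Decimal check:
  01110110000 = 512 + 256 + 128 + 32 + 16 = 944
  01111010100 = 512 + 256 + 128 + 64 + 16 + 4 = 980
  944 + 980 = 1924, and 011110000100 = 1024 + 512 + 256 + 128 + 4 = 1924 ✓



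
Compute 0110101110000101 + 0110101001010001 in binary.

Add column by column from the right: bit + bit + carry-in; write the sum mod 2, carry 1 when the sum is 2 or 3.
carry:  1101010000000010
        0110101110000101
+       0110101001010001
------------------------
       01101010111010110
(the carry out of the leftmost column, 0, becomes the leading bit)
Decimal check:
  0110101110000101 = 16384 + 8192 + 2048 + 512 + 256 + 128 + 4 + 1 = 27525
  0110101001010001 = 16384 + 8192 + 2048 + 512 + 64 + 16 + 1 = 27217
  27525 + 27217 = 54742, and 01101010111010110 = 32768 + 16384 + 4096 + 1024 + 256 + 128 + 64 + 16 + 4 + 2 = 54742 ✓



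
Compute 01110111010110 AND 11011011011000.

AND: 1 only when both bits are 1
  01110111010110
& 11011011011000
----------------
  01010011010000
Decimal: 7638 & 14040 = 5328



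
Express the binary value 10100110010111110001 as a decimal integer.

Sum of powers of 2 for each 1-bit:
2^0 + 2^4 + 2^5 + 2^6 + 2^7 + 2^8 + 2^10 + 2^13 + 2^14 + 2^17 + 2^19
= 1 + 16 + 32 + 64 + 128 + 256 + 1024 + 8192 + 16384 + 131072 + 524288
= 681457



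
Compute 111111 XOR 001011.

XOR: 1 when bits differ
  111111
^ 001011
--------
  110100
Decimal: 63 ^ 11 = 52



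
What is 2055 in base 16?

Using repeated division by 16 (digits 10–15 are A–F):
2055 ÷ 16 = 128 remainder 7
128 ÷ 16 = 8 remainder 0
8 ÷ 16 = 0 remainder 8
Reading remainders bottom to top: 807



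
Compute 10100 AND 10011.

AND: 1 only when both bits are 1
  10100
& 10011
-------
  10000
Decimal: 20 & 19 = 16



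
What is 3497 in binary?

Using repeated division by 2:
3497 ÷ 2 = 1748 remainder 1
1748 ÷ 2 = 874 remainder 0
874 ÷ 2 = 437 remainder 0
437 ÷ 2 = 218 remainder 1
218 ÷ 2 = 109 remainder 0
109 ÷ 2 = 54 remainder 1
54 ÷ 2 = 27 remainder 0
27 ÷ 2 = 13 remainder 1
13 ÷ 2 = 6 remainder 1
6 ÷ 2 = 3 remainder 0
3 ÷ 2 = 1 remainder 1
1 ÷ 2 = 0 remainder 1
Reading remainders bottom to top: 110110101001



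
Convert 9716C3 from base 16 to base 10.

Expand by place value (powers of 16):
Digit values: C = 12
9716C3 = 9 × 16^5 + 7 × 16^4 + 1 × 16^3 + 6 × 16^2 + 12 × 16^1 + 3 × 16^0
= 9 × 1048576 + 7 × 65536 + 1 × 4096 + 6 × 256 + 12 × 16 + 3 × 1
= 9437184 + 458752 + 4096 + 1536 + 192 + 3
= 9901763



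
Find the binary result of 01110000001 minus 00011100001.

Method 1 - Direct subtraction (column by column from the right: bit − bit − borrow-in; if negative, add 2 and borrow 1 from the next column):
borrow: 00111000000
        01110000001
-       00011100001
-------------------
        01010100000

Method 2 - Add two's complement:
Two's complement of 00011100001: invert → 11100011110, add 1 → 11100011111
  01110000001
+ 11100011111
-------------
 101010100000  (end carry out of the top bit = 1)
Discarding the end carry: 01010100000
Decimal check:
  01110000001 = 512 + 256 + 128 + 1 = 897
  00011100001 = 128 + 64 + 32 + 1 = 225
  897 - 225 = 672, and 01010100000 = 512 + 128 + 32 = 672 ✓



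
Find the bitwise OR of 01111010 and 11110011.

OR: 1 when either bit is 1
  01111010
| 11110011
----------
  11111011
Decimal: 122 | 243 = 251



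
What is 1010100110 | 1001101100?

OR: 1 when either bit is 1
  1010100110
| 1001101100
------------
  1011101110
Decimal: 678 | 620 = 750



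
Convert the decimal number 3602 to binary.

Using repeated division by 2:
3602 ÷ 2 = 1801 remainder 0
1801 ÷ 2 = 900 remainder 1
900 ÷ 2 = 450 remainder 0
450 ÷ 2 = 225 remainder 0
225 ÷ 2 = 112 remainder 1
112 ÷ 2 = 56 remainder 0
56 ÷ 2 = 28 remainder 0
28 ÷ 2 = 14 remainder 0
14 ÷ 2 = 7 remainder 0
7 ÷ 2 = 3 remainder 1
3 ÷ 2 = 1 remainder 1
1 ÷ 2 = 0 remainder 1
Reading remainders bottom to top: 111000010010



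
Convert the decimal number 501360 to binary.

Using repeated division by 2:
501360 ÷ 2 = 250680 remainder 0
250680 ÷ 2 = 125340 remainder 0
125340 ÷ 2 = 62670 remainder 0
62670 ÷ 2 = 31335 remainder 0
31335 ÷ 2 = 15667 remainder 1
15667 ÷ 2 = 7833 remainder 1
7833 ÷ 2 = 3916 remainder 1
3916 ÷ 2 = 1958 remainder 0
1958 ÷ 2 = 979 remainder 0
979 ÷ 2 = 489 remainder 1
489 ÷ 2 = 244 remainder 1
244 ÷ 2 = 122 remainder 0
122 ÷ 2 = 61 remainder 0
61 ÷ 2 = 30 remainder 1
30 ÷ 2 = 15 remainder 0
15 ÷ 2 = 7 remainder 1
7 ÷ 2 = 3 remainder 1
3 ÷ 2 = 1 remainder 1
1 ÷ 2 = 0 remainder 1
Reading remainders bottom to top: 1111010011001110000



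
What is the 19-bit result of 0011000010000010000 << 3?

Original: 0011000010000010000 (decimal 99344)
Shift left by 3 positions
Append 3 zeros on the right and drop the 3 high bits that overflow the 19-bit width
Result: 1000010000010000000 (decimal 270464)
Equivalent: 99344 << 3 = 99344 × 2^3 = 794752, truncated to 19 bits = 270464



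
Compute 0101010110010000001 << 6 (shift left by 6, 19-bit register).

Original: 0101010110010000001 (decimal 175233)
Shift left by 6 positions
Append 6 zeros on the right and drop the 6 high bits that overflow the 19-bit width
Result: 0110010000001000000 (decimal 204864)
Equivalent: 175233 << 6 = 175233 × 2^6 = 11214912, truncated to 19 bits = 204864



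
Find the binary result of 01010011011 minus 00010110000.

Method 1 - Direct subtraction (column by column from the right: bit − bit − borrow-in; if negative, add 2 and borrow 1 from the next column):
borrow: 01111000000
        01010011011
-       00010110000
-------------------
        00111101011

Method 2 - Add two's complement:
Two's complement of 00010110000: invert → 11101001111, add 1 → 11101010000
  01010011011
+ 11101010000
-------------
 100111101011  (end carry out of the top bit = 1)
Discarding the end carry: 00111101011
Decimal check:
  01010011011 = 512 + 128 + 16 + 8 + 2 + 1 = 667
  00010110000 = 128 + 32 + 16 = 176
  667 - 176 = 491, and 00111101011 = 256 + 128 + 64 + 32 + 8 + 2 + 1 = 491 ✓



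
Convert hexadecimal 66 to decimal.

Expand by place value (powers of 16):
66 = 6 × 16^1 + 6 × 16^0
= 6 × 16 + 6 × 1
= 96 + 6
= 102



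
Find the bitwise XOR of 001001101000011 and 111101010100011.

XOR: 1 when bits differ
  001001101000011
^ 111101010100011
-----------------
  110100111100000
Decimal: 4931 ^ 31395 = 27104



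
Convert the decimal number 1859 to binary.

Using repeated division by 2:
1859 ÷ 2 = 929 remainder 1
929 ÷ 2 = 464 remainder 1
464 ÷ 2 = 232 remainder 0
232 ÷ 2 = 116 remainder 0
116 ÷ 2 = 58 remainder 0
58 ÷ 2 = 29 remainder 0
29 ÷ 2 = 14 remainder 1
14 ÷ 2 = 7 remainder 0
7 ÷ 2 = 3 remainder 1
3 ÷ 2 = 1 remainder 1
1 ÷ 2 = 0 remainder 1
Reading remainders bottom to top: 11101000011



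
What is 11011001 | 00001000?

OR: 1 when either bit is 1
  11011001
| 00001000
----------
  11011001
Decimal: 217 | 8 = 217



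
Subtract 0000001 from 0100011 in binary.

Method 1 - Direct subtraction (column by column from the right: bit − bit − borrow-in; if negative, add 2 and borrow 1 from the next column):
borrow: 0000000
        0100011
-       0000001
---------------
        0100010

Method 2 - Add two's complement:
Two's complement of 0000001: invert → 1111110, add 1 → 1111111
  0100011
+ 1111111
---------
 10100010  (end carry out of the top bit = 1)
Discarding the end carry: 0100010
Decimal check:
  0100011 = 32 + 2 + 1 = 35
  0000001 = 1
  35 - 1 = 34, and 0100010 = 32 + 2 = 34 ✓



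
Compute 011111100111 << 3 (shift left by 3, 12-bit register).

Original: 011111100111 (decimal 2023)
Shift left by 3 positions
Append 3 zeros on the right and drop the 3 high bits that overflow the 12-bit width
Result: 111100111000 (decimal 3896)
Equivalent: 2023 << 3 = 2023 × 2^3 = 16184, truncated to 12 bits = 3896



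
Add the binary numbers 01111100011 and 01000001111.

Add column by column from the right: bit + bit + carry-in; write the sum mod 2, carry 1 when the sum is 2 or 3.
carry:  10000011110
        01111100011
+       01000001111
-------------------
       010111110010
(the carry out of the leftmost column, 0, becomes the leading bit)
Decimal check:
  01111100011 = 512 + 256 + 128 + 64 + 32 + 2 + 1 = 995
  01000001111 = 512 + 8 + 4 + 2 + 1 = 527
  995 + 527 = 1522, and 010111110010 = 1024 + 256 + 128 + 64 + 32 + 16 + 2 = 1522 ✓



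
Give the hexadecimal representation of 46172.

Using repeated division by 16 (digits 10–15 are A–F):
46172 ÷ 16 = 2885 remainder 12 (C)
2885 ÷ 16 = 180 remainder 5
180 ÷ 16 = 11 remainder 4
11 ÷ 16 = 0 remainder 11 (B)
Reading remainders bottom to top: B45C



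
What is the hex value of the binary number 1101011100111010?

Group into 4-bit nibbles from right:
  1101 = D
  0111 = 7
  0011 = 3
  1010 = A
Result: D73A



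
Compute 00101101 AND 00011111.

AND: 1 only when both bits are 1
  00101101
& 00011111
----------
  00001101
Decimal: 45 & 31 = 13



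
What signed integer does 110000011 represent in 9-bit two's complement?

Binary: 110000011
Sign bit: 1 (negative)
Invert: 001111100
Add 1:  001111101
Magnitude: 001111101 = 64 + 32 + 16 + 8 + 4 + 1 = 125
Value: -125



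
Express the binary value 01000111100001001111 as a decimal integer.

Sum of powers of 2 for each 1-bit:
2^0 + 2^1 + 2^2 + 2^3 + 2^6 + 2^11 + 2^12 + 2^13 + 2^14 + 2^18
= 1 + 2 + 4 + 8 + 64 + 2048 + 4096 + 8192 + 16384 + 262144
= 292943



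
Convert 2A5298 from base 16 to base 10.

Expand by place value (powers of 16):
Digit values: A = 10
2A5298 = 2 × 16^5 + 10 × 16^4 + 5 × 16^3 + 2 × 16^2 + 9 × 16^1 + 8 × 16^0
= 2 × 1048576 + 10 × 65536 + 5 × 4096 + 2 × 256 + 9 × 16 + 8 × 1
= 2097152 + 655360 + 20480 + 512 + 144 + 8
= 2773656



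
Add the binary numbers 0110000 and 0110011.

Add column by column from the right: bit + bit + carry-in; write the sum mod 2, carry 1 when the sum is 2 or 3.
carry:  1100000
        0110000
+       0110011
---------------
       01100011
(the carry out of the leftmost column, 0, becomes the leading bit)
Decimal check:
  0110000 = 32 + 16 = 48
  0110011 = 32 + 16 + 2 + 1 = 51
  48 + 51 = 99, and 01100011 = 64 + 32 + 2 + 1 = 99 ✓



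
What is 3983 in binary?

Using repeated division by 2:
3983 ÷ 2 = 1991 remainder 1
1991 ÷ 2 = 995 remainder 1
995 ÷ 2 = 497 remainder 1
497 ÷ 2 = 248 remainder 1
248 ÷ 2 = 124 remainder 0
124 ÷ 2 = 62 remainder 0
62 ÷ 2 = 31 remainder 0
31 ÷ 2 = 15 remainder 1
15 ÷ 2 = 7 remainder 1
7 ÷ 2 = 3 remainder 1
3 ÷ 2 = 1 remainder 1
1 ÷ 2 = 0 remainder 1
Reading remainders bottom to top: 111110001111



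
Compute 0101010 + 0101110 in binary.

Add column by column from the right: bit + bit + carry-in; write the sum mod 2, carry 1 when the sum is 2 or 3.
carry:  1011100
        0101010
+       0101110
---------------
       01011000
(the carry out of the leftmost column, 0, becomes the leading bit)
Decimal check:
  0101010 = 32 + 8 + 2 = 42
  0101110 = 32 + 8 + 4 + 2 = 46
  42 + 46 = 88, and 01011000 = 64 + 16 + 8 = 88 ✓



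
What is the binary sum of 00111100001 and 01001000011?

Add column by column from the right: bit + bit + carry-in; write the sum mod 2, carry 1 when the sum is 2 or 3.
carry:  11110000110
        00111100001
+       01001000011
-------------------
       010000100100
(the carry out of the leftmost column, 0, becomes the leading bit)
Decimal check:
  00111100001 = 256 + 128 + 64 + 32 + 1 = 481
  01001000011 = 512 + 64 + 2 + 1 = 579
  481 + 579 = 1060, and 010000100100 = 1024 + 32 + 4 = 1060 ✓



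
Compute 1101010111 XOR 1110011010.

XOR: 1 when bits differ
  1101010111
^ 1110011010
------------
  0011001101
Decimal: 855 ^ 922 = 205



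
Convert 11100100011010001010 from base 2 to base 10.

Sum of powers of 2 for each 1-bit:
2^1 + 2^3 + 2^7 + 2^9 + 2^10 + 2^14 + 2^17 + 2^18 + 2^19
= 2 + 8 + 128 + 512 + 1024 + 16384 + 131072 + 262144 + 524288
= 935562



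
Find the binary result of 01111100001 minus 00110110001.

Method 1 - Direct subtraction (column by column from the right: bit − bit − borrow-in; if negative, add 2 and borrow 1 from the next column):
borrow: 00001100000
        01111100001
-       00110110001
-------------------
        01000110000

Method 2 - Add two's complement:
Two's complement of 00110110001: invert → 11001001110, add 1 → 11001001111
  01111100001
+ 11001001111
-------------
 101000110000  (end carry out of the top bit = 1)
Discarding the end carry: 01000110000
Decimal check:
  01111100001 = 512 + 256 + 128 + 64 + 32 + 1 = 993
  00110110001 = 256 + 128 + 32 + 16 + 1 = 433
  993 - 433 = 560, and 01000110000 = 512 + 32 + 16 = 560 ✓



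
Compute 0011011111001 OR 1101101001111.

OR: 1 when either bit is 1
  0011011111001
| 1101101001111
---------------
  1111111111111
Decimal: 1785 | 6991 = 8191



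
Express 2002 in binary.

Using repeated division by 2:
2002 ÷ 2 = 1001 remainder 0
1001 ÷ 2 = 500 remainder 1
500 ÷ 2 = 250 remainder 0
250 ÷ 2 = 125 remainder 0
125 ÷ 2 = 62 remainder 1
62 ÷ 2 = 31 remainder 0
31 ÷ 2 = 15 remainder 1
15 ÷ 2 = 7 remainder 1
7 ÷ 2 = 3 remainder 1
3 ÷ 2 = 1 remainder 1
1 ÷ 2 = 0 remainder 1
Reading remainders bottom to top: 11111010010



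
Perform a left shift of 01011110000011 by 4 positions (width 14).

Original: 01011110000011 (decimal 6019)
Shift left by 4 positions
Append 4 zeros on the right and drop the 4 high bits that overflow the 14-bit width
Result: 11100000110000 (decimal 14384)
Equivalent: 6019 << 4 = 6019 × 2^4 = 96304, truncated to 14 bits = 14384



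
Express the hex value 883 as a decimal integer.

Expand by place value (powers of 16):
883 = 8 × 16^2 + 8 × 16^1 + 3 × 16^0
= 8 × 256 + 8 × 16 + 3 × 1
= 2048 + 128 + 3
= 2179



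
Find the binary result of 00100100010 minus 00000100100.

Method 1 - Direct subtraction (column by column from the right: bit − bit − borrow-in; if negative, add 2 and borrow 1 from the next column):
borrow: 00111111000
        00100100010
-       00000100100
-------------------
        00011111110

Method 2 - Add two's complement:
Two's complement of 00000100100: invert → 11111011011, add 1 → 11111011100
  00100100010
+ 11111011100
-------------
 100011111110  (end carry out of the top bit = 1)
Discarding the end carry: 00011111110
Decimal check:
  00100100010 = 256 + 32 + 2 = 290
  00000100100 = 32 + 4 = 36
  290 - 36 = 254, and 00011111110 = 128 + 64 + 32 + 16 + 8 + 4 + 2 = 254 ✓



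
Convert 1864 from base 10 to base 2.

Using repeated division by 2:
1864 ÷ 2 = 932 remainder 0
932 ÷ 2 = 466 remainder 0
466 ÷ 2 = 233 remainder 0
233 ÷ 2 = 116 remainder 1
116 ÷ 2 = 58 remainder 0
58 ÷ 2 = 29 remainder 0
29 ÷ 2 = 14 remainder 1
14 ÷ 2 = 7 remainder 0
7 ÷ 2 = 3 remainder 1
3 ÷ 2 = 1 remainder 1
1 ÷ 2 = 0 remainder 1
Reading remainders bottom to top: 11101001000



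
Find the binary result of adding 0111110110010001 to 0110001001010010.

Add column by column from the right: bit + bit + carry-in; write the sum mod 2, carry 1 when the sum is 2 or 3.
carry:  1100000000100000
        0111110110010001
+       0110001001010010
------------------------
       01101111111100011
(the carry out of the leftmost column, 0, becomes the leading bit)
Decimal check:
  0111110110010001 = 16384 + 8192 + 4096 + 2048 + 1024 + 256 + 128 + 16 + 1 = 32145
  0110001001010010 = 16384 + 8192 + 512 + 64 + 16 + 2 = 25170
  32145 + 25170 = 57315, and 01101111111100011 = 32768 + 16384 + 4096 + 2048 + 1024 + 512 + 256 + 128 + 64 + 32 + 2 + 1 = 57315 ✓



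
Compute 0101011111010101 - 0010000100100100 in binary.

Method 1 - Direct subtraction (column by column from the right: bit − bit − borrow-in; if negative, add 2 and borrow 1 from the next column):
borrow: 0100000001000000
        0101011111010101
-       0010000100100100
------------------------
        0011011010110001

Method 2 - Add two's complement:
Two's complement of 0010000100100100: invert → 1101111011011011, add 1 → 1101111011011100
  0101011111010101
+ 1101111011011100
------------------
 10011011010110001  (end carry out of the top bit = 1)
Discarding the end carry: 0011011010110001
Decimal check:
  0101011111010101 = 16384 + 4096 + 1024 + 512 + 256 + 128 + 64 + 16 + 4 + 1 = 22485
  0010000100100100 = 8192 + 256 + 32 + 4 = 8484
  22485 - 8484 = 14001, and 0011011010110001 = 8192 + 4096 + 1024 + 512 + 128 + 32 + 16 + 1 = 14001 ✓



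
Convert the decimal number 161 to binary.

Using repeated division by 2:
161 ÷ 2 = 80 remainder 1
80 ÷ 2 = 40 remainder 0
40 ÷ 2 = 20 remainder 0
20 ÷ 2 = 10 remainder 0
10 ÷ 2 = 5 remainder 0
5 ÷ 2 = 2 remainder 1
2 ÷ 2 = 1 remainder 0
1 ÷ 2 = 0 remainder 1
Reading remainders bottom to top: 10100001



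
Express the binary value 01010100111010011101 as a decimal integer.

Sum of powers of 2 for each 1-bit:
2^0 + 2^2 + 2^3 + 2^4 + 2^7 + 2^9 + 2^10 + 2^11 + 2^14 + 2^16 + 2^18
= 1 + 4 + 8 + 16 + 128 + 512 + 1024 + 2048 + 16384 + 65536 + 262144
= 347805



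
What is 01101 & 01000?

AND: 1 only when both bits are 1
  01101
& 01000
-------
  01000
Decimal: 13 & 8 = 8



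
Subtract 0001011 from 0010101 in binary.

Method 1 - Direct subtraction (column by column from the right: bit − bit − borrow-in; if negative, add 2 and borrow 1 from the next column):
borrow: 0010100
        0010101
-       0001011
---------------
        0001010

Method 2 - Add two's complement:
Two's complement of 0001011: invert → 1110100, add 1 → 1110101
  0010101
+ 1110101
---------
 10001010  (end carry out of the top bit = 1)
Discarding the end carry: 0001010
Decimal check:
  0010101 = 16 + 4 + 1 = 21
  0001011 = 8 + 2 + 1 = 11
  21 - 11 = 10, and 0001010 = 8 + 2 = 10 ✓



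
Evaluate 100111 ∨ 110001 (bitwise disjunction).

OR: 1 when either bit is 1
  100111
| 110001
--------
  110111
Decimal: 39 | 49 = 55



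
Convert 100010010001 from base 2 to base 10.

Sum of powers of 2 for each 1-bit:
2^0 + 2^4 + 2^7 + 2^11
= 1 + 16 + 128 + 2048
= 2193



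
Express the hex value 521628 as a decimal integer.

Expand by place value (powers of 16):
521628 = 5 × 16^5 + 2 × 16^4 + 1 × 16^3 + 6 × 16^2 + 2 × 16^1 + 8 × 16^0
= 5 × 1048576 + 2 × 65536 + 1 × 4096 + 6 × 256 + 2 × 16 + 8 × 1
= 5242880 + 131072 + 4096 + 1536 + 32 + 8
= 5379624



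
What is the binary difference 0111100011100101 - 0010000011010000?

Method 1 - Direct subtraction (column by column from the right: bit − bit − borrow-in; if negative, add 2 and borrow 1 from the next column):
borrow: 0000000000100000
        0111100011100101
-       0010000011010000
------------------------
        0101100000010101

Method 2 - Add two's complement:
Two's complement of 0010000011010000: invert → 1101111100101111, add 1 → 1101111100110000
  0111100011100101
+ 1101111100110000
------------------
 10101100000010101  (end carry out of the top bit = 1)
Discarding the end carry: 0101100000010101
Decimal check:
  0111100011100101 = 16384 + 8192 + 4096 + 2048 + 128 + 64 + 32 + 4 + 1 = 30949
  0010000011010000 = 8192 + 128 + 64 + 16 = 8400
  30949 - 8400 = 22549, and 0101100000010101 = 16384 + 4096 + 2048 + 16 + 4 + 1 = 22549 ✓



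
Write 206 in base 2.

Using repeated division by 2:
206 ÷ 2 = 103 remainder 0
103 ÷ 2 = 51 remainder 1
51 ÷ 2 = 25 remainder 1
25 ÷ 2 = 12 remainder 1
12 ÷ 2 = 6 remainder 0
6 ÷ 2 = 3 remainder 0
3 ÷ 2 = 1 remainder 1
1 ÷ 2 = 0 remainder 1
Reading remainders bottom to top: 11001110



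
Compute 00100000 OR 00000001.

OR: 1 when either bit is 1
  00100000
| 00000001
----------
  00100001
Decimal: 32 | 1 = 33



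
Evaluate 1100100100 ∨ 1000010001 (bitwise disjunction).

OR: 1 when either bit is 1
  1100100100
| 1000010001
------------
  1100110101
Decimal: 804 | 529 = 821



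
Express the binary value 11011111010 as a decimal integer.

Sum of powers of 2 for each 1-bit:
2^1 + 2^3 + 2^4 + 2^5 + 2^6 + 2^7 + 2^9 + 2^10
= 2 + 8 + 16 + 32 + 64 + 128 + 512 + 1024
= 1786



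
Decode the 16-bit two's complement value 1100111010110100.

Binary: 1100111010110100
Sign bit: 1 (negative)
Invert: 0011000101001011
Add 1:  0011000101001100
Magnitude: 0011000101001100 = 8192 + 4096 + 256 + 64 + 8 + 4 = 12620
Value: -12620



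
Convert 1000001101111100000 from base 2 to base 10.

Sum of powers of 2 for each 1-bit:
2^5 + 2^6 + 2^7 + 2^8 + 2^9 + 2^11 + 2^12 + 2^18
= 32 + 64 + 128 + 256 + 512 + 2048 + 4096 + 262144
= 269280



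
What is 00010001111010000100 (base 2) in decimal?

Sum of powers of 2 for each 1-bit:
2^2 + 2^7 + 2^9 + 2^10 + 2^11 + 2^12 + 2^16
= 4 + 128 + 512 + 1024 + 2048 + 4096 + 65536
= 73348



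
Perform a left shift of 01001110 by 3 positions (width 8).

Original: 01001110 (decimal 78)
Shift left by 3 positions
Append 3 zeros on the right and drop the 3 high bits that overflow the 8-bit width
Result: 01110000 (decimal 112)
Equivalent: 78 << 3 = 78 × 2^3 = 624, truncated to 8 bits = 112



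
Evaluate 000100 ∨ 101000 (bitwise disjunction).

OR: 1 when either bit is 1
  000100
| 101000
--------
  101100
Decimal: 4 | 40 = 44



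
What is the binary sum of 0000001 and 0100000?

Add column by column from the right: bit + bit + carry-in; write the sum mod 2, carry 1 when the sum is 2 or 3.
carry:  0000000
        0000001
+       0100000
---------------
       00100001
(the carry out of the leftmost column, 0, becomes the leading bit)
Decimal check:
  0000001 = 1
  0100000 = 32
  1 + 32 = 33, and 00100001 = 32 + 1 = 33 ✓



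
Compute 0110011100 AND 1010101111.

AND: 1 only when both bits are 1
  0110011100
& 1010101111
------------
  0010001100
Decimal: 412 & 687 = 140



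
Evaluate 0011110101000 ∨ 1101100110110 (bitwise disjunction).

OR: 1 when either bit is 1
  0011110101000
| 1101100110110
---------------
  1111110111110
Decimal: 1960 | 6966 = 8126



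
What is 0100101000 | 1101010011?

OR: 1 when either bit is 1
  0100101000
| 1101010011
------------
  1101111011
Decimal: 296 | 851 = 891



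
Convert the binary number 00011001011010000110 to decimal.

Sum of powers of 2 for each 1-bit:
2^1 + 2^2 + 2^7 + 2^9 + 2^10 + 2^12 + 2^15 + 2^16
= 2 + 4 + 128 + 512 + 1024 + 4096 + 32768 + 65536
= 104070



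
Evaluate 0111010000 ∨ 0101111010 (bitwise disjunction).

OR: 1 when either bit is 1
  0111010000
| 0101111010
------------
  0111111010
Decimal: 464 | 378 = 506



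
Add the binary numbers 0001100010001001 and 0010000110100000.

Add column by column from the right: bit + bit + carry-in; write the sum mod 2, carry 1 when the sum is 2 or 3.
carry:  0000001100000000
        0001100010001001
+       0010000110100000
------------------------
       00011101000101001
(the carry out of the leftmost column, 0, becomes the leading bit)
Decimal check:
  0001100010001001 = 4096 + 2048 + 128 + 8 + 1 = 6281
  0010000110100000 = 8192 + 256 + 128 + 32 = 8608
  6281 + 8608 = 14889, and 00011101000101001 = 8192 + 4096 + 2048 + 512 + 32 + 8 + 1 = 14889 ✓



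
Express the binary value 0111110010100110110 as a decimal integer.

Sum of powers of 2 for each 1-bit:
2^1 + 2^2 + 2^4 + 2^5 + 2^8 + 2^10 + 2^13 + 2^14 + 2^15 + 2^16 + 2^17
= 2 + 4 + 16 + 32 + 256 + 1024 + 8192 + 16384 + 32768 + 65536 + 131072
= 255286



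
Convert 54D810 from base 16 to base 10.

Expand by place value (powers of 16):
Digit values: D = 13
54D810 = 5 × 16^5 + 4 × 16^4 + 13 × 16^3 + 8 × 16^2 + 1 × 16^1 + 0 × 16^0
= 5 × 1048576 + 4 × 65536 + 13 × 4096 + 8 × 256 + 1 × 16 + 0 × 1
= 5242880 + 262144 + 53248 + 2048 + 16 + 0
= 5560336



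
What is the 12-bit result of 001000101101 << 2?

Original: 001000101101 (decimal 557)
Shift left by 2 positions
Append 2 zeros on the right
Result: 100010110100 (decimal 2228)
Equivalent: 557 << 2 = 557 × 2^2 = 2228



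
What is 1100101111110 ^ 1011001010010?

XOR: 1 when bits differ
  1100101111110
^ 1011001010010
---------------
  0111100101100
Decimal: 6526 ^ 5714 = 3884



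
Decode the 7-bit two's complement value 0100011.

Binary: 0100011
Sign bit: 0 (non-negative)
Read directly as an unsigned value:
0100011 = 32 + 2 + 1 = 35
Value: 35



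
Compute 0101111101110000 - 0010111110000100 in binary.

Method 1 - Direct subtraction (column by column from the right: bit − bit − borrow-in; if negative, add 2 and borrow 1 from the next column):
borrow: 0101111100011000
        0101111101110000
-       0010111110000100
------------------------
        0010111111101100

Method 2 - Add two's complement:
Two's complement of 0010111110000100: invert → 1101000001111011, add 1 → 1101000001111100
  0101111101110000
+ 1101000001111100
------------------
 10010111111101100  (end carry out of the top bit = 1)
Discarding the end carry: 0010111111101100
Decimal check:
  0101111101110000 = 16384 + 4096 + 2048 + 1024 + 512 + 256 + 64 + 32 + 16 = 24432
  0010111110000100 = 8192 + 2048 + 1024 + 512 + 256 + 128 + 4 = 12164
  24432 - 12164 = 12268, and 0010111111101100 = 8192 + 2048 + 1024 + 512 + 256 + 128 + 64 + 32 + 8 + 4 = 12268 ✓



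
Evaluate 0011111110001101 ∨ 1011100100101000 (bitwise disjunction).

OR: 1 when either bit is 1
  0011111110001101
| 1011100100101000
------------------
  1011111110101101
Decimal: 16269 | 47400 = 49069



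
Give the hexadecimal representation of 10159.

Using repeated division by 16 (digits 10–15 are A–F):
10159 ÷ 16 = 634 remainder 15 (F)
634 ÷ 16 = 39 remainder 10 (A)
39 ÷ 16 = 2 remainder 7
2 ÷ 16 = 0 remainder 2
Reading remainders bottom to top: 27AF



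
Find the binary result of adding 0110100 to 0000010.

Add column by column from the right: bit + bit + carry-in; write the sum mod 2, carry 1 when the sum is 2 or 3.
carry:  0000000
        0110100
+       0000010
---------------
       00110110
(the carry out of the leftmost column, 0, becomes the leading bit)
Decimal check:
  0110100 = 32 + 16 + 4 = 52
  0000010 = 2
  52 + 2 = 54, and 00110110 = 32 + 16 + 4 + 2 = 54 ✓



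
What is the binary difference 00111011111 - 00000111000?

Method 1 - Direct subtraction (column by column from the right: bit − bit − borrow-in; if negative, add 2 and borrow 1 from the next column):
borrow: 00001000000
        00111011111
-       00000111000
-------------------
        00110100111

Method 2 - Add two's complement:
Two's complement of 00000111000: invert → 11111000111, add 1 → 11111001000
  00111011111
+ 11111001000
-------------
 100110100111  (end carry out of the top bit = 1)
Discarding the end carry: 00110100111
Decimal check:
  00111011111 = 256 + 128 + 64 + 16 + 8 + 4 + 2 + 1 = 479
  00000111000 = 32 + 16 + 8 = 56
  479 - 56 = 423, and 00110100111 = 256 + 128 + 32 + 4 + 2 + 1 = 423 ✓



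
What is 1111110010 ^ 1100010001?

XOR: 1 when bits differ
  1111110010
^ 1100010001
------------
  0011100011
Decimal: 1010 ^ 785 = 227



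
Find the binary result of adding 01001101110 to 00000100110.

Add column by column from the right: bit + bit + carry-in; write the sum mod 2, carry 1 when the sum is 2 or 3.
carry:  00011011100
        01001101110
+       00000100110
-------------------
       001010010100
(the carry out of the leftmost column, 0, becomes the leading bit)
Decimal check:
  01001101110 = 512 + 64 + 32 + 8 + 4 + 2 = 622
  00000100110 = 32 + 4 + 2 = 38
  622 + 38 = 660, and 001010010100 = 512 + 128 + 16 + 4 = 660 ✓



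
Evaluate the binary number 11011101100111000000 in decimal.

Sum of powers of 2 for each 1-bit:
2^6 + 2^7 + 2^8 + 2^11 + 2^12 + 2^14 + 2^15 + 2^16 + 2^18 + 2^19
= 64 + 128 + 256 + 2048 + 4096 + 16384 + 32768 + 65536 + 262144 + 524288
= 907712



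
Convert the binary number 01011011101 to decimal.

Sum of powers of 2 for each 1-bit:
2^0 + 2^2 + 2^3 + 2^4 + 2^6 + 2^7 + 2^9
= 1 + 4 + 8 + 16 + 64 + 128 + 512
= 733



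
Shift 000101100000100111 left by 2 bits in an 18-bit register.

Original: 000101100000100111 (decimal 22567)
Shift left by 2 positions
Append 2 zeros on the right
Result: 010110000010011100 (decimal 90268)
Equivalent: 22567 << 2 = 22567 × 2^2 = 90268



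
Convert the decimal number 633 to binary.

Using repeated division by 2:
633 ÷ 2 = 316 remainder 1
316 ÷ 2 = 158 remainder 0
158 ÷ 2 = 79 remainder 0
79 ÷ 2 = 39 remainder 1
39 ÷ 2 = 19 remainder 1
19 ÷ 2 = 9 remainder 1
9 ÷ 2 = 4 remainder 1
4 ÷ 2 = 2 remainder 0
2 ÷ 2 = 1 remainder 0
1 ÷ 2 = 0 remainder 1
Reading remainders bottom to top: 1001111001

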